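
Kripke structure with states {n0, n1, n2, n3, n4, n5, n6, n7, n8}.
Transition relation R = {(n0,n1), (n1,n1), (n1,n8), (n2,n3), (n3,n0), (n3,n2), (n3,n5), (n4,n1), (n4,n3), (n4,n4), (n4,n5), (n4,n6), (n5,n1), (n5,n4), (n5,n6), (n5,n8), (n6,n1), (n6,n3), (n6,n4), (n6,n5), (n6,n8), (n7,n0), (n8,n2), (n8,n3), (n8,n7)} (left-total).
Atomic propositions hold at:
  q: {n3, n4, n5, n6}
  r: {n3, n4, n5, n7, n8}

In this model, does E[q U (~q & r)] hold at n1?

No

Sat(~q) = {n0, n1, n2, n7, n8}
Sat(~q & r) = {n7, n8}
E[q U (~q & r)]: least fixpoint, start Z0 = Sat((~q & r)) = {n7, n8}, add states in Sat(q) with some successor in Z. Z1 = {n5, n6, n7, n8}; Z2 = {n3, n4, n5, n6, n7, n8}; fixed.
Sat(E[q U (~q & r)]) = {n3, n4, n5, n6, n7, n8}
n1 ∉ Sat(E[q U (~q & r)]) = {n3, n4, n5, n6, n7, n8}, so the formula does not hold at n1.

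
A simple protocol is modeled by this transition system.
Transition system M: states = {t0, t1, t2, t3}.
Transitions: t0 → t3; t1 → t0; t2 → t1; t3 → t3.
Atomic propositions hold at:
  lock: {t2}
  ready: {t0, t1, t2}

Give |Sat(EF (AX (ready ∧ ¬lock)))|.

Sat(¬lock) = {t0, t1, t3}
Sat(ready ∧ ¬lock) = {t0, t1}
Sat(AX (ready ∧ ¬lock)) = {s : every successor in {t0, t1}} = {t1, t2}
EF (AX (ready ∧ ¬lock)): least fixpoint, start Z0 = {t1, t2}, add states with some successor in Z. Already a fixed point.
Sat(EF (AX (ready ∧ ¬lock))) = {t1, t2}
|Sat(EF (AX (ready ∧ ¬lock)))| = |{t1, t2}| = 2.

2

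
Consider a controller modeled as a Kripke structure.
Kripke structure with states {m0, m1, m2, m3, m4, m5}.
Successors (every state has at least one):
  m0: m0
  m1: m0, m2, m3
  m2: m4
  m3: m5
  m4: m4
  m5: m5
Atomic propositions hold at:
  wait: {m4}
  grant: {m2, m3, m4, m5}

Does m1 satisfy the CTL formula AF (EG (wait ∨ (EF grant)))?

Yes

EF grant: least fixpoint, start Z0 = {m2, m3, m4, m5}, add states with some successor in Z. Z1 = {m1, m2, m3, m4, m5}; fixed.
Sat(EF grant) = {m1, m2, m3, m4, m5}
Sat(wait ∨ (EF grant)) = {m1, m2, m3, m4, m5}
EG (wait ∨ (EF grant)): greatest fixpoint, start Z0 = {m1, m2, m3, m4, m5}, keep only states in Sat with some successor in Z. Already a fixed point.
Sat(EG (wait ∨ (EF grant))) = {m1, m2, m3, m4, m5}
AF (EG (wait ∨ (EF grant))): least fixpoint, start Z0 = {m1, m2, m3, m4, m5}, add states with every successor in Z. Already a fixed point.
Sat(AF (EG (wait ∨ (EF grant)))) = {m1, m2, m3, m4, m5}
m1 ∈ Sat(AF (EG (wait ∨ (EF grant)))) = {m1, m2, m3, m4, m5}, so the formula holds at m1.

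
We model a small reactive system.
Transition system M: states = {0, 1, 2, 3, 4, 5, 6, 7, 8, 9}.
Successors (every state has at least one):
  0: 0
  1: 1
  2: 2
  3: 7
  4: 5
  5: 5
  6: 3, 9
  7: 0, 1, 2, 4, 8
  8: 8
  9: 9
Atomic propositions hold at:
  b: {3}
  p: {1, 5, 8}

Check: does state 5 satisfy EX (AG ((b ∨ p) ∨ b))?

Sat(b ∨ p) = {1, 3, 5, 8}
Sat((b ∨ p) ∨ b) = {1, 3, 5, 8}
AG ((b ∨ p) ∨ b): greatest fixpoint, start Z0 = {1, 3, 5, 8}, keep only states in Sat with every successor in Z. Z1 = {1, 5, 8}; fixed.
Sat(AG ((b ∨ p) ∨ b)) = {1, 5, 8}
Sat(EX (AG ((b ∨ p) ∨ b))) = {s : some successor in {1, 5, 8}} = {1, 4, 5, 7, 8}
5 ∈ Sat(EX (AG ((b ∨ p) ∨ b))) = {1, 4, 5, 7, 8}, so the formula holds at 5.

Yes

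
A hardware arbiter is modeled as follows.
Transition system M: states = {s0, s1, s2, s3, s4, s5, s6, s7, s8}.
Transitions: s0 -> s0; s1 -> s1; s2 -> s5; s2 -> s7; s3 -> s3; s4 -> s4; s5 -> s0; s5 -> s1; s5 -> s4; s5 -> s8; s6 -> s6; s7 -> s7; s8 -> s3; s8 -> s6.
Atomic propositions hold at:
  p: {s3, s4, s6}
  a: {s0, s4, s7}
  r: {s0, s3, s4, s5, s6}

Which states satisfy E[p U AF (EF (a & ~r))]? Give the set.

Sat(~r) = {s1, s2, s7, s8}
Sat(a & ~r) = {s7}
EF (a & ~r): least fixpoint, start Z0 = {s7}, add states with some successor in Z. Z1 = {s2, s7}; fixed.
Sat(EF (a & ~r)) = {s2, s7}
AF (EF (a & ~r)): least fixpoint, start Z0 = {s2, s7}, add states with every successor in Z. Already a fixed point.
Sat(AF (EF (a & ~r))) = {s2, s7}
E[p U AF (EF (a & ~r))]: least fixpoint, start Z0 = Sat(AF (EF (a & ~r))) = {s2, s7}, add states in Sat(p) with some successor in Z. Already a fixed point.
Sat(E[p U AF (EF (a & ~r))]) = {s2, s7}

{s2, s7}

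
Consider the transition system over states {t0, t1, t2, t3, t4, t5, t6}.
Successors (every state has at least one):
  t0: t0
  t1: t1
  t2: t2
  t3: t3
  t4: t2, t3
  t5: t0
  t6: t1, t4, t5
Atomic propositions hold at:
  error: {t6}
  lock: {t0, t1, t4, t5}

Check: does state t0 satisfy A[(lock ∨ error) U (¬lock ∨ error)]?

Sat(lock ∨ error) = {t0, t1, t4, t5, t6}
Sat(¬lock) = {t2, t3, t6}
Sat(¬lock ∨ error) = {t2, t3, t6}
A[(lock ∨ error) U (¬lock ∨ error)]: least fixpoint, start Z0 = Sat((¬lock ∨ error)) = {t2, t3, t6}, add states in Sat(lock ∨ error) with every successor in Z. Z1 = {t2, t3, t4, t6}; fixed.
Sat(A[(lock ∨ error) U (¬lock ∨ error)]) = {t2, t3, t4, t6}
t0 ∉ Sat(A[(lock ∨ error) U (¬lock ∨ error)]) = {t2, t3, t4, t6}, so the formula does not hold at t0.

No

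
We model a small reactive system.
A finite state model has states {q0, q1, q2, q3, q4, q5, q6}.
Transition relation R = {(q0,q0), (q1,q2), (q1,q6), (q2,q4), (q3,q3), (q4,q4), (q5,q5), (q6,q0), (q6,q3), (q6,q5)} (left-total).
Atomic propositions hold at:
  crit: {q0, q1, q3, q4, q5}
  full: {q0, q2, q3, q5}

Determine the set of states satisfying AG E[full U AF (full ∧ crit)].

Sat(full ∧ crit) = {q0, q3, q5}
AF (full ∧ crit): least fixpoint, start Z0 = {q0, q3, q5}, add states with every successor in Z. Z1 = {q0, q3, q5, q6}; fixed.
Sat(AF (full ∧ crit)) = {q0, q3, q5, q6}
E[full U AF (full ∧ crit)]: least fixpoint, start Z0 = Sat(AF (full ∧ crit)) = {q0, q3, q5, q6}, add states in Sat(full) with some successor in Z. Already a fixed point.
Sat(E[full U AF (full ∧ crit)]) = {q0, q3, q5, q6}
AG E[full U AF (full ∧ crit)]: greatest fixpoint, start Z0 = {q0, q3, q5, q6}, keep only states in Sat with every successor in Z. Already a fixed point.
Sat(AG E[full U AF (full ∧ crit)]) = {q0, q3, q5, q6}

{q0, q3, q5, q6}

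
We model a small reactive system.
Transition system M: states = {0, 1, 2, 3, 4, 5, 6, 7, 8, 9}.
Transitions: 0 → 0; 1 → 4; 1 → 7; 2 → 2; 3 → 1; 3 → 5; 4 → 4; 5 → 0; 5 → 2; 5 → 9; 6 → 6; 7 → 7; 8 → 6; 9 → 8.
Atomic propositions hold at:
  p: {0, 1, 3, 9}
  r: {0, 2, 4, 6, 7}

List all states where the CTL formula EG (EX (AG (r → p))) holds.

Sat(r → p) = {0, 1, 3, 5, 8, 9}
AG (r → p): greatest fixpoint, start Z0 = {0, 1, 3, 5, 8, 9}, keep only states in Sat with every successor in Z. Z1 = {0, 3, 9}; Z2 = {0}; fixed.
Sat(AG (r → p)) = {0}
Sat(EX (AG (r → p))) = {s : some successor in {0}} = {0, 5}
EG (EX (AG (r → p))): greatest fixpoint, start Z0 = {0, 5}, keep only states in Sat with some successor in Z. Already a fixed point.
Sat(EG (EX (AG (r → p)))) = {0, 5}

{0, 5}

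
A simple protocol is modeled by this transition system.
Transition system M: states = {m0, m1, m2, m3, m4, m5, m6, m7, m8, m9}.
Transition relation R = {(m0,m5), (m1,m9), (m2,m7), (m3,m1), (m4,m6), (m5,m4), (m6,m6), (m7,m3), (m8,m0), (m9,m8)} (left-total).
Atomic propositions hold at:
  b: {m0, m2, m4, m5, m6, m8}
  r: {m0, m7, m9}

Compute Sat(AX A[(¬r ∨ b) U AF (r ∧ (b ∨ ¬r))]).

Sat(¬r) = {m1, m2, m3, m4, m5, m6, m8}
Sat(¬r ∨ b) = {m0, m1, m2, m3, m4, m5, m6, m8}
Sat(b ∨ ¬r) = {m0, m1, m2, m3, m4, m5, m6, m8}
Sat(r ∧ (b ∨ ¬r)) = {m0}
AF (r ∧ (b ∨ ¬r)): least fixpoint, start Z0 = {m0}, add states with every successor in Z. Z1 = {m0, m8}; Z2 = {m0, m8, m9}; Z3 = {m0, m1, m8, m9}; Z4 = {m0, m1, m3, m8, m9}; Z5 = {m0, m1, m3, m7, m8, m9}; Z6 = {m0, m1, m2, m3, m7, m8, m9}; fixed.
Sat(AF (r ∧ (b ∨ ¬r))) = {m0, m1, m2, m3, m7, m8, m9}
A[(¬r ∨ b) U AF (r ∧ (b ∨ ¬r))]: least fixpoint, start Z0 = Sat(AF (r ∧ (b ∨ ¬r))) = {m0, m1, m2, m3, m7, m8, m9}, add states in Sat(¬r ∨ b) with every successor in Z. Already a fixed point.
Sat(A[(¬r ∨ b) U AF (r ∧ (b ∨ ¬r))]) = {m0, m1, m2, m3, m7, m8, m9}
Sat(AX A[(¬r ∨ b) U AF (r ∧ (b ∨ ¬r))]) = {s : every successor in {m0, m1, m2, m3, m7, m8, m9}} = {m1, m2, m3, m7, m8, m9}

{m1, m2, m3, m7, m8, m9}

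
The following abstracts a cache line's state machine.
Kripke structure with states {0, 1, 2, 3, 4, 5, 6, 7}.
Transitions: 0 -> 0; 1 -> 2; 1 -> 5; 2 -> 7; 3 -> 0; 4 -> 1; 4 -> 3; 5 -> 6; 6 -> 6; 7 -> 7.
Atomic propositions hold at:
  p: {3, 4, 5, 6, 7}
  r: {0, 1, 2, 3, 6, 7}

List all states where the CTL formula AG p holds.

AG p: greatest fixpoint, start Z0 = {3, 4, 5, 6, 7}, keep only states in Sat with every successor in Z. Z1 = {5, 6, 7}; fixed.
Sat(AG p) = {5, 6, 7}

{5, 6, 7}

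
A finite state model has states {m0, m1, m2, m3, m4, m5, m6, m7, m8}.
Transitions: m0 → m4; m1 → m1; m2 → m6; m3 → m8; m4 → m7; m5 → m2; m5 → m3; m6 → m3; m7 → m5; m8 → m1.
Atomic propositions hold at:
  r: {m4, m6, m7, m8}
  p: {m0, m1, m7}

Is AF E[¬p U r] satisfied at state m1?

Sat(¬p) = {m2, m3, m4, m5, m6, m8}
E[¬p U r]: least fixpoint, start Z0 = Sat(r) = {m4, m6, m7, m8}, add states in Sat(¬p) with some successor in Z. Z1 = {m2, m3, m4, m6, m7, m8}; Z2 = {m2, m3, m4, m5, m6, m7, m8}; fixed.
Sat(E[¬p U r]) = {m2, m3, m4, m5, m6, m7, m8}
AF E[¬p U r]: least fixpoint, start Z0 = {m2, m3, m4, m5, m6, m7, m8}, add states with every successor in Z. Z1 = {m0, m2, m3, m4, m5, m6, m7, m8}; fixed.
Sat(AF E[¬p U r]) = {m0, m2, m3, m4, m5, m6, m7, m8}
m1 ∉ Sat(AF E[¬p U r]) = {m0, m2, m3, m4, m5, m6, m7, m8}, so the formula does not hold at m1.

No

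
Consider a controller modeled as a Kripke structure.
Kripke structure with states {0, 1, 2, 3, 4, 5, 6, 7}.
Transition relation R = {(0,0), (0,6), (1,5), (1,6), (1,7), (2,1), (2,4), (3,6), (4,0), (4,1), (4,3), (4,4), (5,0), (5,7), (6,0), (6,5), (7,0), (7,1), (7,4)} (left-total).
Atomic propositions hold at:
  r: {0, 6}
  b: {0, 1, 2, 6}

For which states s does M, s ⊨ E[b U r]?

{0, 1, 2, 6}

E[b U r]: least fixpoint, start Z0 = Sat(r) = {0, 6}, add states in Sat(b) with some successor in Z. Z1 = {0, 1, 6}; Z2 = {0, 1, 2, 6}; fixed.
Sat(E[b U r]) = {0, 1, 2, 6}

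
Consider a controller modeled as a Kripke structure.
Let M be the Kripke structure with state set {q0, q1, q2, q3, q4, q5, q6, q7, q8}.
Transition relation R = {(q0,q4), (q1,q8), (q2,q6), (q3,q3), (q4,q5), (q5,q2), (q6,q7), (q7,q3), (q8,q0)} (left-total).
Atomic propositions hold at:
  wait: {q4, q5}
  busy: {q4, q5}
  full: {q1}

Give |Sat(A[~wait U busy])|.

Sat(~wait) = {q0, q1, q2, q3, q6, q7, q8}
A[~wait U busy]: least fixpoint, start Z0 = Sat(busy) = {q4, q5}, add states in Sat(~wait) with every successor in Z. Z1 = {q0, q4, q5}; Z2 = {q0, q4, q5, q8}; Z3 = {q0, q1, q4, q5, q8}; fixed.
Sat(A[~wait U busy]) = {q0, q1, q4, q5, q8}
|Sat(A[~wait U busy])| = |{q0, q1, q4, q5, q8}| = 5.

5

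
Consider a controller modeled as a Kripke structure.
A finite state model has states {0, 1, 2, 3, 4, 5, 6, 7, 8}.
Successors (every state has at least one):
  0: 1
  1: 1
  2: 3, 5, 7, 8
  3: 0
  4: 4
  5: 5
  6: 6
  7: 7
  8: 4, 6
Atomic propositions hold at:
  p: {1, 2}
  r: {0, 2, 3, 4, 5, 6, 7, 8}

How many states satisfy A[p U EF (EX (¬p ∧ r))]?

Sat(¬p) = {0, 3, 4, 5, 6, 7, 8}
Sat(¬p ∧ r) = {0, 3, 4, 5, 6, 7, 8}
Sat(EX (¬p ∧ r)) = {s : some successor in {0, 3, 4, 5, 6, 7, 8}} = {2, 3, 4, 5, 6, 7, 8}
EF (EX (¬p ∧ r)): least fixpoint, start Z0 = {2, 3, 4, 5, 6, 7, 8}, add states with some successor in Z. Already a fixed point.
Sat(EF (EX (¬p ∧ r))) = {2, 3, 4, 5, 6, 7, 8}
A[p U EF (EX (¬p ∧ r))]: least fixpoint, start Z0 = Sat(EF (EX (¬p ∧ r))) = {2, 3, 4, 5, 6, 7, 8}, add states in Sat(p) with every successor in Z. Already a fixed point.
Sat(A[p U EF (EX (¬p ∧ r))]) = {2, 3, 4, 5, 6, 7, 8}
|Sat(A[p U EF (EX (¬p ∧ r))])| = |{2, 3, 4, 5, 6, 7, 8}| = 7.

7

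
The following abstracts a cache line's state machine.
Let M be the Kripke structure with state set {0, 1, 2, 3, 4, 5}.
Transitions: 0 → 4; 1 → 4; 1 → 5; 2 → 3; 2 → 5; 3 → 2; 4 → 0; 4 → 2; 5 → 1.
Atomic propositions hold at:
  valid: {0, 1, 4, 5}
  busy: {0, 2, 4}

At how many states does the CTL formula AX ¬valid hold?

1

Sat(¬valid) = {2, 3}
Sat(AX ¬valid) = {s : every successor in {2, 3}} = {3}
|Sat(AX ¬valid)| = |{3}| = 1.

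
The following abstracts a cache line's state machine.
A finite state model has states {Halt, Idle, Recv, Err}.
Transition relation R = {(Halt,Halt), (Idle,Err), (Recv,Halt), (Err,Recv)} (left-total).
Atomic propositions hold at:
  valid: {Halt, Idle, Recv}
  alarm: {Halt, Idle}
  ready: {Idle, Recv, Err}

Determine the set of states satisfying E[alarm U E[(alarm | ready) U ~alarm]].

{Idle, Recv, Err}

Sat(alarm | ready) = {Halt, Idle, Recv, Err}
Sat(~alarm) = {Recv, Err}
E[(alarm | ready) U ~alarm]: least fixpoint, start Z0 = Sat(~alarm) = {Recv, Err}, add states in Sat(alarm | ready) with some successor in Z. Z1 = {Idle, Recv, Err}; fixed.
Sat(E[(alarm | ready) U ~alarm]) = {Idle, Recv, Err}
E[alarm U E[(alarm | ready) U ~alarm]]: least fixpoint, start Z0 = Sat(E[(alarm | ready) U ~alarm]) = {Idle, Recv, Err}, add states in Sat(alarm) with some successor in Z. Already a fixed point.
Sat(E[alarm U E[(alarm | ready) U ~alarm]]) = {Idle, Recv, Err}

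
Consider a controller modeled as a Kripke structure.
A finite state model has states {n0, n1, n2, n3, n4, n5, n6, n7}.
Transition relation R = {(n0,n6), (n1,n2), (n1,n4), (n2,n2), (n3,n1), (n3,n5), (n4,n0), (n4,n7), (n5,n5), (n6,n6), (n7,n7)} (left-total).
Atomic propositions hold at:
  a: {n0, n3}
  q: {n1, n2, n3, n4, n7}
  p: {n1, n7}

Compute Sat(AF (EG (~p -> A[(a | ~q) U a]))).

{n7}

Sat(~p) = {n0, n2, n3, n4, n5, n6}
Sat(~q) = {n0, n5, n6}
Sat(a | ~q) = {n0, n3, n5, n6}
A[(a | ~q) U a]: least fixpoint, start Z0 = Sat(a) = {n0, n3}, add states in Sat(a | ~q) with every successor in Z. Already a fixed point.
Sat(A[(a | ~q) U a]) = {n0, n3}
Sat(~p -> A[(a | ~q) U a]) = {n0, n1, n3, n7}
EG (~p -> A[(a | ~q) U a]): greatest fixpoint, start Z0 = {n0, n1, n3, n7}, keep only states in Sat with some successor in Z. Z1 = {n3, n7}; Z2 = {n7}; fixed.
Sat(EG (~p -> A[(a | ~q) U a])) = {n7}
AF (EG (~p -> A[(a | ~q) U a])): least fixpoint, start Z0 = {n7}, add states with every successor in Z. Already a fixed point.
Sat(AF (EG (~p -> A[(a | ~q) U a]))) = {n7}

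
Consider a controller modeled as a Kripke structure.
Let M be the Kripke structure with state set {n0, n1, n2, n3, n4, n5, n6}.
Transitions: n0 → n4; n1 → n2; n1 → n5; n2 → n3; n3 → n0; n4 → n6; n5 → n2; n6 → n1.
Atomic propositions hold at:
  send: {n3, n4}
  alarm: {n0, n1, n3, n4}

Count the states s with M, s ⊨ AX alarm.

Sat(AX alarm) = {s : every successor in {n0, n1, n3, n4}} = {n0, n2, n3, n6}
|Sat(AX alarm)| = |{n0, n2, n3, n6}| = 4.

4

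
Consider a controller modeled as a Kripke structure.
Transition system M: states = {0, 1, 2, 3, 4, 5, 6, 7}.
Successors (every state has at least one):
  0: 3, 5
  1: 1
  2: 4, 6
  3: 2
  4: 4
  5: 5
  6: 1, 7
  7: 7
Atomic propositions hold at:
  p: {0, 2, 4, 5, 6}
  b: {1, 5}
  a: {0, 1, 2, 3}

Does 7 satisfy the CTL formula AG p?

AG p: greatest fixpoint, start Z0 = {0, 2, 4, 5, 6}, keep only states in Sat with every successor in Z. Z1 = {2, 4, 5}; Z2 = {4, 5}; fixed.
Sat(AG p) = {4, 5}
7 ∉ Sat(AG p) = {4, 5}, so the formula does not hold at 7.

No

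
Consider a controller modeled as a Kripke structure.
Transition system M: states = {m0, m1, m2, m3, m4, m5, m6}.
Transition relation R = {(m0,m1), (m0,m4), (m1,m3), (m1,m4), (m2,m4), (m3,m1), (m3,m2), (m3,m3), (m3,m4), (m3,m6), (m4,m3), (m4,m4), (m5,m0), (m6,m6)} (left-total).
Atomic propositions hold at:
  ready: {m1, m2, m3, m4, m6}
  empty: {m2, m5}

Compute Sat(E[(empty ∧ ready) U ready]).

Sat(empty ∧ ready) = {m2}
E[(empty ∧ ready) U ready]: least fixpoint, start Z0 = Sat(ready) = {m1, m2, m3, m4, m6}, add states in Sat(empty ∧ ready) with some successor in Z. Already a fixed point.
Sat(E[(empty ∧ ready) U ready]) = {m1, m2, m3, m4, m6}

{m1, m2, m3, m4, m6}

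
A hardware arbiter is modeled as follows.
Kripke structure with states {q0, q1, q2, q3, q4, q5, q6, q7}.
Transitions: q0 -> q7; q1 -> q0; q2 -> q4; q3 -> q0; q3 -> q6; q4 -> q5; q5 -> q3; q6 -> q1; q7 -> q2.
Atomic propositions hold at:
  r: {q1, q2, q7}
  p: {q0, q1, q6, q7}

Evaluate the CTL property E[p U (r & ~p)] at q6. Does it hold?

Yes

Sat(~p) = {q2, q3, q4, q5}
Sat(r & ~p) = {q2}
E[p U (r & ~p)]: least fixpoint, start Z0 = Sat((r & ~p)) = {q2}, add states in Sat(p) with some successor in Z. Z1 = {q2, q7}; Z2 = {q0, q2, q7}; Z3 = {q0, q1, q2, q7}; Z4 = {q0, q1, q2, q6, q7}; fixed.
Sat(E[p U (r & ~p)]) = {q0, q1, q2, q6, q7}
q6 ∈ Sat(E[p U (r & ~p)]) = {q0, q1, q2, q6, q7}, so the formula holds at q6.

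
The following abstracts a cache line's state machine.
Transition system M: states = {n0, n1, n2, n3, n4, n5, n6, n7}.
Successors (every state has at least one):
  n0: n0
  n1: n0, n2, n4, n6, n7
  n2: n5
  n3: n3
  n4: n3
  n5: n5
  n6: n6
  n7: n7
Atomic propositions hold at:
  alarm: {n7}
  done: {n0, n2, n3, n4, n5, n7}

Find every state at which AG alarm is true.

AG alarm: greatest fixpoint, start Z0 = {n7}, keep only states in Sat with every successor in Z. Already a fixed point.
Sat(AG alarm) = {n7}

{n7}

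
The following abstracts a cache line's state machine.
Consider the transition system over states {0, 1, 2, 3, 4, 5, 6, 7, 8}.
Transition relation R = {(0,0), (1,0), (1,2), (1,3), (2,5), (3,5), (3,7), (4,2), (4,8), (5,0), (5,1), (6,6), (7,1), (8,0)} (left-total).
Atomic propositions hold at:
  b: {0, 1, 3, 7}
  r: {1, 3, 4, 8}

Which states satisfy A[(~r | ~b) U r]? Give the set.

Sat(~r) = {0, 2, 5, 6, 7}
Sat(~b) = {2, 4, 5, 6, 8}
Sat(~r | ~b) = {0, 2, 4, 5, 6, 7, 8}
A[(~r | ~b) U r]: least fixpoint, start Z0 = Sat(r) = {1, 3, 4, 8}, add states in Sat(~r | ~b) with every successor in Z. Z1 = {1, 3, 4, 7, 8}; fixed.
Sat(A[(~r | ~b) U r]) = {1, 3, 4, 7, 8}

{1, 3, 4, 7, 8}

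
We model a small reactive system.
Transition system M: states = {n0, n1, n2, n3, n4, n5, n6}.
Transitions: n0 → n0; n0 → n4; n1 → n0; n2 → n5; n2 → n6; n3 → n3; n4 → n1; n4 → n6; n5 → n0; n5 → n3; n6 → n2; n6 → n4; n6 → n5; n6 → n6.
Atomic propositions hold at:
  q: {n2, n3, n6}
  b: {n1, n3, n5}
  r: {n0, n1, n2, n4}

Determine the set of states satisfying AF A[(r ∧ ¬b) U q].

Sat(¬b) = {n0, n2, n4, n6}
Sat(r ∧ ¬b) = {n0, n2, n4}
A[(r ∧ ¬b) U q]: least fixpoint, start Z0 = Sat(q) = {n2, n3, n6}, add states in Sat(r ∧ ¬b) with every successor in Z. Already a fixed point.
Sat(A[(r ∧ ¬b) U q]) = {n2, n3, n6}
AF A[(r ∧ ¬b) U q]: least fixpoint, start Z0 = {n2, n3, n6}, add states with every successor in Z. Already a fixed point.
Sat(AF A[(r ∧ ¬b) U q]) = {n2, n3, n6}

{n2, n3, n6}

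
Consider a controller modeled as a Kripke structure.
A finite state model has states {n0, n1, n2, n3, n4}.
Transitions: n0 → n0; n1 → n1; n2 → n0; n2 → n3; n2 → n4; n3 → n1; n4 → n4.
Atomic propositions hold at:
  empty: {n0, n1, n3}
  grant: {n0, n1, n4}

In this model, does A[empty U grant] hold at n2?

No

A[empty U grant]: least fixpoint, start Z0 = Sat(grant) = {n0, n1, n4}, add states in Sat(empty) with every successor in Z. Z1 = {n0, n1, n3, n4}; fixed.
Sat(A[empty U grant]) = {n0, n1, n3, n4}
n2 ∉ Sat(A[empty U grant]) = {n0, n1, n3, n4}, so the formula does not hold at n2.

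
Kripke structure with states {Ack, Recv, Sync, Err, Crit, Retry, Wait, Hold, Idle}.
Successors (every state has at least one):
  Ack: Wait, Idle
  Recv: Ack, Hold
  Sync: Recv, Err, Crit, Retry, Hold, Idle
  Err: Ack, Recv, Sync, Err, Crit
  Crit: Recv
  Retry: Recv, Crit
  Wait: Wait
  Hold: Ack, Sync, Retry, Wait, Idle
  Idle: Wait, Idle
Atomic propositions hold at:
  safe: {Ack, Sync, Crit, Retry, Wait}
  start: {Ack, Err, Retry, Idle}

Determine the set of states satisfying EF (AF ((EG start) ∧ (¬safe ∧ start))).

{Ack, Recv, Sync, Err, Crit, Retry, Hold, Idle}

EG start: greatest fixpoint, start Z0 = {Ack, Err, Retry, Idle}, keep only states in Sat with some successor in Z. Z1 = {Ack, Err, Idle}; fixed.
Sat(EG start) = {Ack, Err, Idle}
Sat(¬safe) = {Recv, Err, Hold, Idle}
Sat(¬safe ∧ start) = {Err, Idle}
Sat((EG start) ∧ (¬safe ∧ start)) = {Err, Idle}
AF ((EG start) ∧ (¬safe ∧ start)): least fixpoint, start Z0 = {Err, Idle}, add states with every successor in Z. Already a fixed point.
Sat(AF ((EG start) ∧ (¬safe ∧ start))) = {Err, Idle}
EF (AF ((EG start) ∧ (¬safe ∧ start))): least fixpoint, start Z0 = {Err, Idle}, add states with some successor in Z. Z1 = {Ack, Sync, Err, Hold, Idle}; Z2 = {Ack, Recv, Sync, Err, Hold, Idle}; Z3 = {Ack, Recv, Sync, Err, Crit, Retry, Hold, Idle}; fixed.
Sat(EF (AF ((EG start) ∧ (¬safe ∧ start)))) = {Ack, Recv, Sync, Err, Crit, Retry, Hold, Idle}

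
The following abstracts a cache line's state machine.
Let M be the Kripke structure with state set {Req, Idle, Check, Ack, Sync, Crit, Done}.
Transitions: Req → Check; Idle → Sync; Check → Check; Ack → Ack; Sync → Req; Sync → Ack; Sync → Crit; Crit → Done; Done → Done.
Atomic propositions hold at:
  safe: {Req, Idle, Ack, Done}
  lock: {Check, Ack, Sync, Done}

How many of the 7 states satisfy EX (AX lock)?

6

Sat(AX lock) = {s : every successor in {Check, Ack, Sync, Done}} = {Req, Idle, Check, Ack, Crit, Done}
Sat(EX (AX lock)) = {s : some successor in {Req, Idle, Check, Ack, Crit, Done}} = {Req, Check, Ack, Sync, Crit, Done}
|Sat(EX (AX lock))| = |{Req, Check, Ack, Sync, Crit, Done}| = 6.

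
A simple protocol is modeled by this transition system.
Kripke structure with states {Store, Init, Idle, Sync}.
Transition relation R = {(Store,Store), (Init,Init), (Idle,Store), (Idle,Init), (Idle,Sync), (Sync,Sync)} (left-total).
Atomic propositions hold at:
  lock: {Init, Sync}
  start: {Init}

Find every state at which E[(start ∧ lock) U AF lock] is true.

{Init, Sync}

Sat(start ∧ lock) = {Init}
AF lock: least fixpoint, start Z0 = {Init, Sync}, add states with every successor in Z. Already a fixed point.
Sat(AF lock) = {Init, Sync}
E[(start ∧ lock) U AF lock]: least fixpoint, start Z0 = Sat(AF lock) = {Init, Sync}, add states in Sat(start ∧ lock) with some successor in Z. Already a fixed point.
Sat(E[(start ∧ lock) U AF lock]) = {Init, Sync}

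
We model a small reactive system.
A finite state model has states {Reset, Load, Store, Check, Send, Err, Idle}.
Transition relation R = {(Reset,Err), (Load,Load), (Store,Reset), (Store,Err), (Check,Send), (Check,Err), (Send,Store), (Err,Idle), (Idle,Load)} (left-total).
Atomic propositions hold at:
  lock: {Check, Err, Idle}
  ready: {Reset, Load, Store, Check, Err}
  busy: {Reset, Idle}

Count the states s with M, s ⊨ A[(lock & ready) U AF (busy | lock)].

6

Sat(lock & ready) = {Check, Err}
Sat(busy | lock) = {Reset, Check, Err, Idle}
AF (busy | lock): least fixpoint, start Z0 = {Reset, Check, Err, Idle}, add states with every successor in Z. Z1 = {Reset, Store, Check, Err, Idle}; Z2 = {Reset, Store, Check, Send, Err, Idle}; fixed.
Sat(AF (busy | lock)) = {Reset, Store, Check, Send, Err, Idle}
A[(lock & ready) U AF (busy | lock)]: least fixpoint, start Z0 = Sat(AF (busy | lock)) = {Reset, Store, Check, Send, Err, Idle}, add states in Sat(lock & ready) with every successor in Z. Already a fixed point.
Sat(A[(lock & ready) U AF (busy | lock)]) = {Reset, Store, Check, Send, Err, Idle}
|Sat(A[(lock & ready) U AF (busy | lock)])| = |{Reset, Store, Check, Send, Err, Idle}| = 6.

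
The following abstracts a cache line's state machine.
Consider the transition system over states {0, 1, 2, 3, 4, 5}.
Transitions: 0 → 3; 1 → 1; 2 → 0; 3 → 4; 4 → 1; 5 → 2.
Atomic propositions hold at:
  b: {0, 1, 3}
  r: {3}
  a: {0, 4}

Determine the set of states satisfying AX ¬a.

{0, 1, 4, 5}

Sat(¬a) = {1, 2, 3, 5}
Sat(AX ¬a) = {s : every successor in {1, 2, 3, 5}} = {0, 1, 4, 5}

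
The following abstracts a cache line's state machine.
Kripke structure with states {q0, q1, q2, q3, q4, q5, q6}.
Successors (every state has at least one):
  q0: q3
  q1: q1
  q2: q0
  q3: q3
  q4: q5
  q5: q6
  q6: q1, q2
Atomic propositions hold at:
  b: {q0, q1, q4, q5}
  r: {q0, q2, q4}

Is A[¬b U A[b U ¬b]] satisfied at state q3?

Sat(¬b) = {q2, q3, q6}
A[b U ¬b]: least fixpoint, start Z0 = Sat(¬b) = {q2, q3, q6}, add states in Sat(b) with every successor in Z. Z1 = {q0, q2, q3, q5, q6}; Z2 = {q0, q2, q3, q4, q5, q6}; fixed.
Sat(A[b U ¬b]) = {q0, q2, q3, q4, q5, q6}
A[¬b U A[b U ¬b]]: least fixpoint, start Z0 = Sat(A[b U ¬b]) = {q0, q2, q3, q4, q5, q6}, add states in Sat(¬b) with every successor in Z. Already a fixed point.
Sat(A[¬b U A[b U ¬b]]) = {q0, q2, q3, q4, q5, q6}
q3 ∈ Sat(A[¬b U A[b U ¬b]]) = {q0, q2, q3, q4, q5, q6}, so the formula holds at q3.

Yes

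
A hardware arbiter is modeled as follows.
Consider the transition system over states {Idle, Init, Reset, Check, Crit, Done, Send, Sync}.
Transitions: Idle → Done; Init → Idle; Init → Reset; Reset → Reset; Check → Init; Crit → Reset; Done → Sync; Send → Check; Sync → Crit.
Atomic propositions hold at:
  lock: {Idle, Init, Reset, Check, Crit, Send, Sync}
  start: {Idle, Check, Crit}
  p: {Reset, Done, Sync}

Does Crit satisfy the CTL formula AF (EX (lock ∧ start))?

Sat(lock ∧ start) = {Idle, Check, Crit}
Sat(EX (lock ∧ start)) = {s : some successor in {Idle, Check, Crit}} = {Init, Send, Sync}
AF (EX (lock ∧ start)): least fixpoint, start Z0 = {Init, Send, Sync}, add states with every successor in Z. Z1 = {Init, Check, Done, Send, Sync}; Z2 = {Idle, Init, Check, Done, Send, Sync}; fixed.
Sat(AF (EX (lock ∧ start))) = {Idle, Init, Check, Done, Send, Sync}
Crit ∉ Sat(AF (EX (lock ∧ start))) = {Idle, Init, Check, Done, Send, Sync}, so the formula does not hold at Crit.

No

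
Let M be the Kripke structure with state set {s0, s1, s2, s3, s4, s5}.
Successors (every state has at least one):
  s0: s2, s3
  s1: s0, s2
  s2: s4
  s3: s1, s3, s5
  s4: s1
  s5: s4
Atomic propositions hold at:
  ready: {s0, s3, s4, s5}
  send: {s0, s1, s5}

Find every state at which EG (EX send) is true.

{s3}

Sat(EX send) = {s : some successor in {s0, s1, s5}} = {s1, s3, s4}
EG (EX send): greatest fixpoint, start Z0 = {s1, s3, s4}, keep only states in Sat with some successor in Z. Z1 = {s3, s4}; Z2 = {s3}; fixed.
Sat(EG (EX send)) = {s3}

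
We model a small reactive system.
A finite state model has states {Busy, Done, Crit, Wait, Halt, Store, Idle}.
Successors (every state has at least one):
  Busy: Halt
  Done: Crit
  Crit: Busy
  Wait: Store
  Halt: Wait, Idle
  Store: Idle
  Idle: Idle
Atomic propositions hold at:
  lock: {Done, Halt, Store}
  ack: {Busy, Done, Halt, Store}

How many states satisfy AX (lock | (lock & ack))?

2

Sat(lock & ack) = {Done, Halt, Store}
Sat(lock | (lock & ack)) = {Done, Halt, Store}
Sat(AX (lock | (lock & ack))) = {s : every successor in {Done, Halt, Store}} = {Busy, Wait}
|Sat(AX (lock | (lock & ack)))| = |{Busy, Wait}| = 2.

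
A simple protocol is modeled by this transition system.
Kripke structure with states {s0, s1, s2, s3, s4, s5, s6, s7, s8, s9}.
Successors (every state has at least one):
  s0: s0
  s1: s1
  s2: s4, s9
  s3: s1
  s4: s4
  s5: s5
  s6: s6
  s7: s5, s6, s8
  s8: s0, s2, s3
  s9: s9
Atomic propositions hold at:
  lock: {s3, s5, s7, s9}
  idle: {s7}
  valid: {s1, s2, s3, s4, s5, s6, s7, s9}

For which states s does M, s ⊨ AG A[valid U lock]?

A[valid U lock]: least fixpoint, start Z0 = Sat(lock) = {s3, s5, s7, s9}, add states in Sat(valid) with every successor in Z. Already a fixed point.
Sat(A[valid U lock]) = {s3, s5, s7, s9}
AG A[valid U lock]: greatest fixpoint, start Z0 = {s3, s5, s7, s9}, keep only states in Sat with every successor in Z. Z1 = {s5, s9}; fixed.
Sat(AG A[valid U lock]) = {s5, s9}

{s5, s9}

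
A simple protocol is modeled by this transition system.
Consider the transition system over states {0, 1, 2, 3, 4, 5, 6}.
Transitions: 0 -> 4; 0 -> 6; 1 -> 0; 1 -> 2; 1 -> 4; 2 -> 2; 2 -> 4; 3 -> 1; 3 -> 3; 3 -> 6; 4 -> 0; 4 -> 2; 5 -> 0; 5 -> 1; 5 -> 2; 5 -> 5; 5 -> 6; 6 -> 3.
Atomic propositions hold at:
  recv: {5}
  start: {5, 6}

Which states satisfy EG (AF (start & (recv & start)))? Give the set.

Sat(recv & start) = {5}
Sat(start & (recv & start)) = {5}
AF (start & (recv & start)): least fixpoint, start Z0 = {5}, add states with every successor in Z. Already a fixed point.
Sat(AF (start & (recv & start))) = {5}
EG (AF (start & (recv & start))): greatest fixpoint, start Z0 = {5}, keep only states in Sat with some successor in Z. Already a fixed point.
Sat(EG (AF (start & (recv & start)))) = {5}

{5}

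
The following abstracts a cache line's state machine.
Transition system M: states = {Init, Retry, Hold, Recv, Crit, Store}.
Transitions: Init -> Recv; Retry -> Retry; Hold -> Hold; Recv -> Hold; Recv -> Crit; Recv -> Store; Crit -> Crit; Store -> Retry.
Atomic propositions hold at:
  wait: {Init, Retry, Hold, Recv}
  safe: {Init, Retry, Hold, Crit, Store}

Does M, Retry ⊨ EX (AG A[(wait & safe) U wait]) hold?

Yes

Sat(wait & safe) = {Init, Retry, Hold}
A[(wait & safe) U wait]: least fixpoint, start Z0 = Sat(wait) = {Init, Retry, Hold, Recv}, add states in Sat(wait & safe) with every successor in Z. Already a fixed point.
Sat(A[(wait & safe) U wait]) = {Init, Retry, Hold, Recv}
AG A[(wait & safe) U wait]: greatest fixpoint, start Z0 = {Init, Retry, Hold, Recv}, keep only states in Sat with every successor in Z. Z1 = {Init, Retry, Hold}; Z2 = {Retry, Hold}; fixed.
Sat(AG A[(wait & safe) U wait]) = {Retry, Hold}
Sat(EX (AG A[(wait & safe) U wait])) = {s : some successor in {Retry, Hold}} = {Retry, Hold, Recv, Store}
Retry ∈ Sat(EX (AG A[(wait & safe) U wait])) = {Retry, Hold, Recv, Store}, so the formula holds at Retry.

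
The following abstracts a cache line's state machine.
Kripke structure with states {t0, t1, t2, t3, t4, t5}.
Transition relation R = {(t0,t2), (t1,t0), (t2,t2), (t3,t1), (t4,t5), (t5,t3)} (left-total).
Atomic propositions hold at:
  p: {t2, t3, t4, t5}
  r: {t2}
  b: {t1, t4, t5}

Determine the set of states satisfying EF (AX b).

Sat(AX b) = {s : every successor in {t1, t4, t5}} = {t3, t4}
EF (AX b): least fixpoint, start Z0 = {t3, t4}, add states with some successor in Z. Z1 = {t3, t4, t5}; fixed.
Sat(EF (AX b)) = {t3, t4, t5}

{t3, t4, t5}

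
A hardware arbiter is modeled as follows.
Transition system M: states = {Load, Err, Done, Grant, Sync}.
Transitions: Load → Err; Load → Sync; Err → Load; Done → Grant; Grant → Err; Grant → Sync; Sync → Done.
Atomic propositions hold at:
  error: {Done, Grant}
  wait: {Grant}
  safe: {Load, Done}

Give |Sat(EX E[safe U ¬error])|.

3

Sat(¬error) = {Load, Err, Sync}
E[safe U ¬error]: least fixpoint, start Z0 = Sat(¬error) = {Load, Err, Sync}, add states in Sat(safe) with some successor in Z. Already a fixed point.
Sat(E[safe U ¬error]) = {Load, Err, Sync}
Sat(EX E[safe U ¬error]) = {s : some successor in {Load, Err, Sync}} = {Load, Err, Grant}
|Sat(EX E[safe U ¬error])| = |{Load, Err, Grant}| = 3.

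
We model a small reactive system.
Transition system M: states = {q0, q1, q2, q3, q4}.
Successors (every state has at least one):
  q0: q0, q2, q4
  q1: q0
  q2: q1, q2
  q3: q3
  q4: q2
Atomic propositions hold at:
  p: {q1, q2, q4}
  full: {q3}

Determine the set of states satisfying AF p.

{q1, q2, q4}

AF p: least fixpoint, start Z0 = {q1, q2, q4}, add states with every successor in Z. Already a fixed point.
Sat(AF p) = {q1, q2, q4}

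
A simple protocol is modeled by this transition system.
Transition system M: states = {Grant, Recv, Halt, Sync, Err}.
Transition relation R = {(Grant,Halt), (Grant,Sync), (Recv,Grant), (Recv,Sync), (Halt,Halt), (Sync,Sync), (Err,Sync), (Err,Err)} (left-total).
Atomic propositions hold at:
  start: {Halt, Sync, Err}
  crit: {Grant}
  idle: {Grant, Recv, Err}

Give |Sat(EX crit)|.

Sat(EX crit) = {s : some successor in {Grant}} = {Recv}
|Sat(EX crit)| = |{Recv}| = 1.

1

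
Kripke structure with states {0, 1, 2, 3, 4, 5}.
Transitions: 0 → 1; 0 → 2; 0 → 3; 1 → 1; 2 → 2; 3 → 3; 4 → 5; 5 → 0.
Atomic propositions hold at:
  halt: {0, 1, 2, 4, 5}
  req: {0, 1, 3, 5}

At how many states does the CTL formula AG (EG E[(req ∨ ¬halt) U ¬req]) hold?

Sat(¬halt) = {3}
Sat(req ∨ ¬halt) = {0, 1, 3, 5}
Sat(¬req) = {2, 4}
E[(req ∨ ¬halt) U ¬req]: least fixpoint, start Z0 = Sat(¬req) = {2, 4}, add states in Sat(req ∨ ¬halt) with some successor in Z. Z1 = {0, 2, 4}; Z2 = {0, 2, 4, 5}; fixed.
Sat(E[(req ∨ ¬halt) U ¬req]) = {0, 2, 4, 5}
EG E[(req ∨ ¬halt) U ¬req]: greatest fixpoint, start Z0 = {0, 2, 4, 5}, keep only states in Sat with some successor in Z. Already a fixed point.
Sat(EG E[(req ∨ ¬halt) U ¬req]) = {0, 2, 4, 5}
AG (EG E[(req ∨ ¬halt) U ¬req]): greatest fixpoint, start Z0 = {0, 2, 4, 5}, keep only states in Sat with every successor in Z. Z1 = {2, 4, 5}; Z2 = {2, 4}; Z3 = {2}; fixed.
Sat(AG (EG E[(req ∨ ¬halt) U ¬req])) = {2}
|Sat(AG (EG E[(req ∨ ¬halt) U ¬req]))| = |{2}| = 1.

1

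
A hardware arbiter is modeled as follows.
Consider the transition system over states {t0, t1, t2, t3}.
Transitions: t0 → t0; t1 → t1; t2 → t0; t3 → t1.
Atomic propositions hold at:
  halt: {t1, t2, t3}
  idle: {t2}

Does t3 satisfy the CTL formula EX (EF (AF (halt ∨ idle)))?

Yes

Sat(halt ∨ idle) = {t1, t2, t3}
AF (halt ∨ idle): least fixpoint, start Z0 = {t1, t2, t3}, add states with every successor in Z. Already a fixed point.
Sat(AF (halt ∨ idle)) = {t1, t2, t3}
EF (AF (halt ∨ idle)): least fixpoint, start Z0 = {t1, t2, t3}, add states with some successor in Z. Already a fixed point.
Sat(EF (AF (halt ∨ idle))) = {t1, t2, t3}
Sat(EX (EF (AF (halt ∨ idle)))) = {s : some successor in {t1, t2, t3}} = {t1, t3}
t3 ∈ Sat(EX (EF (AF (halt ∨ idle)))) = {t1, t3}, so the formula holds at t3.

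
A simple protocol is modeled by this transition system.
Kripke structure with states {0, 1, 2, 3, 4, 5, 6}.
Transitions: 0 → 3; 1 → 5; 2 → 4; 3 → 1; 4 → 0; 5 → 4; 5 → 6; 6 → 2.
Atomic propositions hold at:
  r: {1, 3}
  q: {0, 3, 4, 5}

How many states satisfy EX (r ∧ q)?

1

Sat(r ∧ q) = {3}
Sat(EX (r ∧ q)) = {s : some successor in {3}} = {0}
|Sat(EX (r ∧ q))| = |{0}| = 1.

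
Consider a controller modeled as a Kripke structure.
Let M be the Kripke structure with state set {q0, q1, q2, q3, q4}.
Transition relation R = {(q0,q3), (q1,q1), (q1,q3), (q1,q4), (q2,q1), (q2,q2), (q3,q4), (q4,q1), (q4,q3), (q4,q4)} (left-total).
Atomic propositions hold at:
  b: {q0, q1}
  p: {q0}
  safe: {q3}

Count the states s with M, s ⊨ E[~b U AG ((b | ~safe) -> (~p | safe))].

Sat(~b) = {q2, q3, q4}
Sat(~safe) = {q0, q1, q2, q4}
Sat(b | ~safe) = {q0, q1, q2, q4}
Sat(~p) = {q1, q2, q3, q4}
Sat(~p | safe) = {q1, q2, q3, q4}
Sat((b | ~safe) -> (~p | safe)) = {q1, q2, q3, q4}
AG ((b | ~safe) -> (~p | safe)): greatest fixpoint, start Z0 = {q1, q2, q3, q4}, keep only states in Sat with every successor in Z. Already a fixed point.
Sat(AG ((b | ~safe) -> (~p | safe))) = {q1, q2, q3, q4}
E[~b U AG ((b | ~safe) -> (~p | safe))]: least fixpoint, start Z0 = Sat(AG ((b | ~safe) -> (~p | safe))) = {q1, q2, q3, q4}, add states in Sat(~b) with some successor in Z. Already a fixed point.
Sat(E[~b U AG ((b | ~safe) -> (~p | safe))]) = {q1, q2, q3, q4}
|Sat(E[~b U AG ((b | ~safe) -> (~p | safe))])| = |{q1, q2, q3, q4}| = 4.

4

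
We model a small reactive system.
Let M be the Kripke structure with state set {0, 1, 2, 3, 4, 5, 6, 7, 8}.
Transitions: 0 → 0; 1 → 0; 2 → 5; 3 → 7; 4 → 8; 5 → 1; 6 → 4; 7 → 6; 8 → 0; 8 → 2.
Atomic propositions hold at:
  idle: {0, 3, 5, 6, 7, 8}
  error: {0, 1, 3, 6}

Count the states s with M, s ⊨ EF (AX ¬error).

Sat(¬error) = {2, 4, 5, 7, 8}
Sat(AX ¬error) = {s : every successor in {2, 4, 5, 7, 8}} = {2, 3, 4, 6}
EF (AX ¬error): least fixpoint, start Z0 = {2, 3, 4, 6}, add states with some successor in Z. Z1 = {2, 3, 4, 6, 7, 8}; fixed.
Sat(EF (AX ¬error)) = {2, 3, 4, 6, 7, 8}
|Sat(EF (AX ¬error))| = |{2, 3, 4, 6, 7, 8}| = 6.

6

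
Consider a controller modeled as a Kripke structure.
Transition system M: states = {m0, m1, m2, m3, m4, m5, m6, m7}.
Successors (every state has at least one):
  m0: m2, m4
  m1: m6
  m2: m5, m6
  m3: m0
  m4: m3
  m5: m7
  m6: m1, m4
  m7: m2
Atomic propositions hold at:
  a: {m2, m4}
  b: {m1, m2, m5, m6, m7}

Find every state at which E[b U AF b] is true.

AF b: least fixpoint, start Z0 = {m1, m2, m5, m6, m7}, add states with every successor in Z. Already a fixed point.
Sat(AF b) = {m1, m2, m5, m6, m7}
E[b U AF b]: least fixpoint, start Z0 = Sat(AF b) = {m1, m2, m5, m6, m7}, add states in Sat(b) with some successor in Z. Already a fixed point.
Sat(E[b U AF b]) = {m1, m2, m5, m6, m7}

{m1, m2, m5, m6, m7}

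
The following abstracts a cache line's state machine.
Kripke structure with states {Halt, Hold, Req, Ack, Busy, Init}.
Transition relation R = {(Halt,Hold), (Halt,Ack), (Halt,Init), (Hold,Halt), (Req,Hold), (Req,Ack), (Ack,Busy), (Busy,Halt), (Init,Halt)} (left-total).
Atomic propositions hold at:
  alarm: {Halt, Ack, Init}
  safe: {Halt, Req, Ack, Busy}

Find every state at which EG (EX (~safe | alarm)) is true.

{Halt, Hold, Req, Busy, Init}

Sat(~safe) = {Hold, Init}
Sat(~safe | alarm) = {Halt, Hold, Ack, Init}
Sat(EX (~safe | alarm)) = {s : some successor in {Halt, Hold, Ack, Init}} = {Halt, Hold, Req, Busy, Init}
EG (EX (~safe | alarm)): greatest fixpoint, start Z0 = {Halt, Hold, Req, Busy, Init}, keep only states in Sat with some successor in Z. Already a fixed point.
Sat(EG (EX (~safe | alarm))) = {Halt, Hold, Req, Busy, Init}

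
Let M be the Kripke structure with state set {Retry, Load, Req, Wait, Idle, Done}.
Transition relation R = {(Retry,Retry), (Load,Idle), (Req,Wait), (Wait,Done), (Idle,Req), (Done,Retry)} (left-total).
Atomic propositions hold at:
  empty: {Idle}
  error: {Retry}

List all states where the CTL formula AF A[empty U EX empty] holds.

Sat(EX empty) = {s : some successor in {Idle}} = {Load}
A[empty U EX empty]: least fixpoint, start Z0 = Sat(EX empty) = {Load}, add states in Sat(empty) with every successor in Z. Already a fixed point.
Sat(A[empty U EX empty]) = {Load}
AF A[empty U EX empty]: least fixpoint, start Z0 = {Load}, add states with every successor in Z. Already a fixed point.
Sat(AF A[empty U EX empty]) = {Load}

{Load}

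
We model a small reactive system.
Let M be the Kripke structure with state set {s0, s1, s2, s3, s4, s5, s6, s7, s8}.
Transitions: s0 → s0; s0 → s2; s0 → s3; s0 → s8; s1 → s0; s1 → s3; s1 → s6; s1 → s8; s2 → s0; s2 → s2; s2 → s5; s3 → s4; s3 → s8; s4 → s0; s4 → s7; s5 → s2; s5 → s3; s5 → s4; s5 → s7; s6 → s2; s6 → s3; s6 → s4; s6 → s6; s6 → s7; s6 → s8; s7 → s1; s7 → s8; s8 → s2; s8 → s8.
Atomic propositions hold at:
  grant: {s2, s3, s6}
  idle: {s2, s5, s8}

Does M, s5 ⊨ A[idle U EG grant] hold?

EG grant: greatest fixpoint, start Z0 = {s2, s3, s6}, keep only states in Sat with some successor in Z. Z1 = {s2, s6}; fixed.
Sat(EG grant) = {s2, s6}
A[idle U EG grant]: least fixpoint, start Z0 = Sat(EG grant) = {s2, s6}, add states in Sat(idle) with every successor in Z. Already a fixed point.
Sat(A[idle U EG grant]) = {s2, s6}
s5 ∉ Sat(A[idle U EG grant]) = {s2, s6}, so the formula does not hold at s5.

No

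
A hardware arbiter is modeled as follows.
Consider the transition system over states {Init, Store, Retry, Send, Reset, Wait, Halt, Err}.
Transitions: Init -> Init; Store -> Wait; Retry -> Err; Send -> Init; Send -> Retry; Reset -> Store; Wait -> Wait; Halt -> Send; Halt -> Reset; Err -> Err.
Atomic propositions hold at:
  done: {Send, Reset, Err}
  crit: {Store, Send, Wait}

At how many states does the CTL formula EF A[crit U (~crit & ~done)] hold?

Sat(~crit) = {Init, Retry, Reset, Halt, Err}
Sat(~done) = {Init, Store, Retry, Wait, Halt}
Sat(~crit & ~done) = {Init, Retry, Halt}
A[crit U (~crit & ~done)]: least fixpoint, start Z0 = Sat((~crit & ~done)) = {Init, Retry, Halt}, add states in Sat(crit) with every successor in Z. Z1 = {Init, Retry, Send, Halt}; fixed.
Sat(A[crit U (~crit & ~done)]) = {Init, Retry, Send, Halt}
EF A[crit U (~crit & ~done)]: least fixpoint, start Z0 = {Init, Retry, Send, Halt}, add states with some successor in Z. Already a fixed point.
Sat(EF A[crit U (~crit & ~done)]) = {Init, Retry, Send, Halt}
|Sat(EF A[crit U (~crit & ~done)])| = |{Init, Retry, Send, Halt}| = 4.

4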